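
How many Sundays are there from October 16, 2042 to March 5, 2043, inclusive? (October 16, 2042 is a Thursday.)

October 16, 2042 is a Thursday; the first Sunday on or after it is October 19, 2042 (3 days later).
From October 19, 2042 to March 5, 2043: 12 + 30 + 31 + 31 + 28 + 5 = 137 days (rest of October, November, December, January, February, March).
137 ÷ 7 = 19 full weeks with remainder 4, so 19 more Sundays after the first → 20.

20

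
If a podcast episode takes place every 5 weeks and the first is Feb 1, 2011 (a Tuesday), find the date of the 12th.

The 12th occurrence is 11 intervals after the first: 11 × 35 = 385 days after Feb 1, 2011.
Feb has 28 days — 27 days to the end of Feb leaves 358.
Mar has 31 days (327 left).
Apr has 30 days (297 left).
May has 31 days (266 left).
Jun has 30 days (236 left).
Jul has 31 days (205 left).
Aug has 31 days (174 left).
Sep has 30 days (144 left).
Oct has 31 days (113 left).
Nov has 30 days (83 left).
Dec has 31 days (52 left).
Jan has 31 days (21 left).
21 days into Feb → Feb 21, 2012.

Feb 21, 2012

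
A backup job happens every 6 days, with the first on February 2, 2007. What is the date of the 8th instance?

The 8th occurrence is 7 intervals after the first: 7 × 6 = 42 days after February 2, 2007.
February has 28 days — 26 days to the end of February leaves 16.
16 days into March → March 16, 2007.

March 16, 2007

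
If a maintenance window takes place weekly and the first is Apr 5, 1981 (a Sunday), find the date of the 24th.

Sep 13, 1981

The 24th occurrence is 23 intervals after the first: 23 × 7 = 161 days after Apr 5, 1981.
Apr has 30 days — 25 days to the end of Apr leaves 136.
May has 31 days (105 left).
Jun has 30 days (75 left).
Jul has 31 days (44 left).
Aug has 31 days (13 left).
13 days into Sep → Sep 13, 1981.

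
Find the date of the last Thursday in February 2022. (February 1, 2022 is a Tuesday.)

February 2022 begins on a Tuesday, so the first Thursday is February 3 (2 days later).
February 2022 has 28 days. Adding weeks: 3, 10, 17, 24 — the last one ≤ 28 is the 24th.

2022-02-24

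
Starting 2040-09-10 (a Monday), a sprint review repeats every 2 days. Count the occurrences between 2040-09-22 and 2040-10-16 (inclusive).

13

Occurrences land 2·i days after 2040-09-10 for i = 0, 1, 2, …
2040-09-22 is 12 days after the start; 12 ÷ 2 = 6 remainder 0. First occurrence in the window: #7 on 2040-09-22 (6×2 = 12 days in).
2040-10-16 is 36 days after the start; 36 ÷ 2 = 18 remainder 0. Last occurrence in the window: #19 on 2040-10-16.
Occurrences #7 through #19: 13 in total.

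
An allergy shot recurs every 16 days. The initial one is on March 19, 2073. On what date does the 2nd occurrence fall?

April 4, 2073

The 2nd occurrence is 1 interval after the first: 1 × 16 = 16 days after March 19, 2073.
March has 31 days — 12 days to the end of March leaves 4.
4 days into April → April 4, 2073.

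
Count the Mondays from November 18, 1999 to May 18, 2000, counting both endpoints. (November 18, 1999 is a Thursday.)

26

November 18, 1999 is a Thursday; the first Monday on or after it is November 22, 1999 (4 days later).
From November 22, 1999 to May 18, 2000: 8 + 31 + 31 + 29 + 31 + 30 + 18 = 178 days (rest of November, December, January, February, March, April, May).
178 ÷ 7 = 25 full weeks with remainder 3, so 25 more Mondays after the first → 26.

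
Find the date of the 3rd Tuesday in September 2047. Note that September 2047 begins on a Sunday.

September 2047 begins on a Sunday, so the first Tuesday is September 3 (2 days later).
The 3rd Tuesday is 2 weeks later: 3 + 14 = 17.

2047-09-17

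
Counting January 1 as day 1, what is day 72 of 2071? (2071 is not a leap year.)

2071-03-13

January has 31 days (72 − 31 = 41 remain).
February has 28 days (41 − 28 = 13 remain).
13 into March → March 13.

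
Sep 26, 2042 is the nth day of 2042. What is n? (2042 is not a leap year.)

Days in months before Sep: 31 + 28 + 31 + 30 + 31 + 30 + 31 + 31 = 243.
Plus 26 days into Sep → day 269.

269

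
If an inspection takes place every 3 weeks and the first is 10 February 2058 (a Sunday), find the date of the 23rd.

18 May 2059

The 23rd occurrence is 22 intervals after the first: 22 × 21 = 462 days after 10 February 2058.
February has 28 days — 18 days to the end of February leaves 444.
From end of February to end of 2058 is 306 days (138 left).
January has 31 days (107 left).
February has 28 days (79 left).
March has 31 days (48 left).
April has 30 days (18 left).
18 days into May → 18 May 2059.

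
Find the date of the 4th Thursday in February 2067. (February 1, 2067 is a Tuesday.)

February 2067 begins on a Tuesday, so the first Thursday is February 3 (2 days later).
The 4th Thursday is 3 weeks later: 3 + 21 = 24.

24 February 2067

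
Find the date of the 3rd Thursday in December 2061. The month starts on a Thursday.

15 December 2061

December 2061 begins on a Thursday, so the first Thursday is December 1.
The 3rd Thursday is 2 weeks later: 1 + 14 = 15.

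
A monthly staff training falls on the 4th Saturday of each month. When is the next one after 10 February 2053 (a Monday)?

February 2053 starts on a Saturday; its first Saturday is the 1st, so the 4th Saturday is the 22nd — 22 February 2053.
22 February 2053 is after 10 February 2053, so that is the next one.

22 February 2053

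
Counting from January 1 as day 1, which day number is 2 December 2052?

337

Days in months before December: 31 + 29 + 31 + 30 + 31 + 30 + 31 + 31 + 30 + 31 + 30 = 335.
Plus 2 days into December → day 337.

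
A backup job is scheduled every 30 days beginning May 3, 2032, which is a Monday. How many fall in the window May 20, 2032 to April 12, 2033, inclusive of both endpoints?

Occurrences land 30·i days after May 3, 2032 for i = 0, 1, 2, …
May 20, 2032 is 17 days after the start; 17 ÷ 30 = 0 remainder 17; since the remainder is 17, round up to i = 1. First occurrence in the window: #2 on June 2, 2032 (1×30 = 30 days in).
April 12, 2033 is 344 days after the start; 344 ÷ 30 = 11 remainder 14. Last occurrence in the window: #12 on March 29, 2033.
Occurrences #2 through #12: 11 in total.

11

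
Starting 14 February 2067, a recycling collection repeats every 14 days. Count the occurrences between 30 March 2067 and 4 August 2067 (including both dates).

9

Occurrences land 14·i days after 14 February 2067 for i = 0, 1, 2, …
30 March 2067 is 44 days after the start; 44 ÷ 14 = 3 remainder 2; since the remainder is 2, round up to i = 4. First occurrence in the window: #5 on 11 April 2067 (4×14 = 56 days in).
4 August 2067 is 171 days after the start; 171 ÷ 14 = 12 remainder 3. Last occurrence in the window: #13 on 1 August 2067.
Occurrences #5 through #13: 9 in total.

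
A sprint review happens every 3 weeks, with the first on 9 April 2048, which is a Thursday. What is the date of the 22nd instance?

The 22nd occurrence is 21 intervals after the first: 21 × 21 = 441 days after 9 April 2048.
April has 30 days — 21 days to the end of April leaves 420.
From end of April to end of 2048 is 245 days (175 left).
January has 31 days (144 left).
February has 28 days (116 left).
March has 31 days (85 left).
April has 30 days (55 left).
May has 31 days (24 left).
24 days into June → 24 June 2049.

24 June 2049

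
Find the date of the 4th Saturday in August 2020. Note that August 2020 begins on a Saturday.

August 2020 begins on a Saturday, so the first Saturday is August 1.
The 4th Saturday is 3 weeks later: 1 + 21 = 22.

August 22, 2020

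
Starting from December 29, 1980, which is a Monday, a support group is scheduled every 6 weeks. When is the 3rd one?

March 23, 1981

The 3rd occurrence is 2 intervals after the first: 2 × 42 = 84 days after December 29, 1980.
December has 31 days — 2 days to the end of December leaves 82.
January has 31 days (51 left).
February has 28 days (23 left).
23 days into March → March 23, 1981.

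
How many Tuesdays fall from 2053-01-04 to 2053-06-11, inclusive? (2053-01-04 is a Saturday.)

2053-01-04 is a Saturday; the first Tuesday on or after it is 2053-01-07 (3 days later).
From 2053-01-07 to 2053-06-11: 24 + 28 + 31 + 30 + 31 + 11 = 155 days (rest of January, February, March, April, May, June).
155 ÷ 7 = 22 full weeks with remainder 1, so 22 more Tuesdays after the first → 23.

23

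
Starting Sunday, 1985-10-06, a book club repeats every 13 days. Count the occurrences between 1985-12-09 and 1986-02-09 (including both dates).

5

Occurrences land 13·i days after 1985-10-06 for i = 0, 1, 2, …
1985-12-09 is 64 days after the start; 64 ÷ 13 = 4 remainder 12; since the remainder is 12, round up to i = 5. First occurrence in the window: #6 on 1985-12-10 (5×13 = 65 days in).
1986-02-09 is 126 days after the start; 126 ÷ 13 = 9 remainder 9. Last occurrence in the window: #10 on 1986-01-31.
Occurrences #6 through #10: 5 in total.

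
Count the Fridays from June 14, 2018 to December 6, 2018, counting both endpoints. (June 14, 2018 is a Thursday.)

25

June 14, 2018 is a Thursday; the first Friday on or after it is June 15, 2018 (1 day later).
From June 15, 2018 to December 6, 2018: 15 + 31 + 31 + 30 + 31 + 30 + 6 = 174 days (rest of June, July, August, September, October, November, December).
174 ÷ 7 = 24 full weeks with remainder 6, so 24 more Fridays after the first → 25.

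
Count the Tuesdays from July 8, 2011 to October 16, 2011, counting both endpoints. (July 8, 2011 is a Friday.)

14

July 8, 2011 is a Friday; the first Tuesday on or after it is July 12, 2011 (4 days later).
From July 12, 2011 to October 16, 2011: 19 + 31 + 30 + 16 = 96 days (rest of July, August, September, October).
96 ÷ 7 = 13 full weeks with remainder 5, so 13 more Tuesdays after the first → 14.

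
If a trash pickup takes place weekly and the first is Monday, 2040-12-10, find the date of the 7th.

The 7th occurrence is 6 intervals after the first: 6 × 7 = 42 days after 2040-12-10.
December has 31 days — 21 days to the end of December leaves 21.
21 days into January → 2041-01-21.

2041-01-21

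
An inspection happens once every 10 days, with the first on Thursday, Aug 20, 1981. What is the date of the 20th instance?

Feb 26, 1982

The 20th occurrence is 19 intervals after the first: 19 × 10 = 190 days after Aug 20, 1981.
Aug has 31 days — 11 days to the end of Aug leaves 179.
Sep has 30 days (149 left).
Oct has 31 days (118 left).
Nov has 30 days (88 left).
Dec has 31 days (57 left).
Jan has 31 days (26 left).
26 days into Feb → Feb 26, 1982.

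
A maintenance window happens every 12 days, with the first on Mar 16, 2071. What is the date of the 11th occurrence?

Jul 14, 2071

The 11th occurrence is 10 intervals after the first: 10 × 12 = 120 days after Mar 16, 2071.
Mar has 31 days — 15 days to the end of Mar leaves 105.
Apr has 30 days (75 left).
May has 31 days (44 left).
Jun has 30 days (14 left).
14 days into Jul → Jul 14, 2071.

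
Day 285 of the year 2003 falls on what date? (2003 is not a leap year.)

January has 31 days (285 − 31 = 254 remain).
February has 28 days (254 − 28 = 226 remain).
March has 31 days (226 − 31 = 195 remain).
April has 30 days (195 − 30 = 165 remain).
May has 31 days (165 − 31 = 134 remain).
June has 30 days (134 − 30 = 104 remain).
July has 31 days (104 − 31 = 73 remain).
August has 31 days (73 − 31 = 42 remain).
September has 30 days (42 − 30 = 12 remain).
12 into October → October 12.

12 October 2003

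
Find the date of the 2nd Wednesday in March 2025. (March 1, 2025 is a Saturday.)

2025-03-12

March 2025 begins on a Saturday, so the first Wednesday is March 5 (4 days later).
The 2nd Wednesday is 1 weeks later: 5 + 7 = 12.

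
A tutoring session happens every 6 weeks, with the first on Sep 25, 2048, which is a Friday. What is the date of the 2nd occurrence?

The 2nd occurrence is 1 interval after the first: 1 × 42 = 42 days after Sep 25, 2048.
Sep has 30 days — 5 days to the end of Sep leaves 37.
Oct has 31 days (6 left).
6 days into Nov → Nov 6, 2048.

Nov 6, 2048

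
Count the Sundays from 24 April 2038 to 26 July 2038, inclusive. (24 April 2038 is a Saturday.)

14

24 April 2038 is a Saturday; the first Sunday on or after it is 25 April 2038 (1 day later).
From 25 April 2038 to 26 July 2038: 5 + 31 + 30 + 26 = 92 days (rest of April, May, June, July).
92 ÷ 7 = 13 full weeks with remainder 1, so 13 more Sundays after the first → 14.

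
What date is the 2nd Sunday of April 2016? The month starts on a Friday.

April 10, 2016

April 2016 begins on a Friday, so the first Sunday is April 3 (2 days later).
The 2nd Sunday is 1 weeks later: 3 + 7 = 10.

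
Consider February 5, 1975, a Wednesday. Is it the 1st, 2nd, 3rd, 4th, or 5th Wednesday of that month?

Day 5 falls in week ⌈5/7⌉ of the month.
Days 1–7 hold the 1st Wednesday, 8–14 the 2nd, 15–21 the 3rd, 22–28 the 4th, 29–31 the 5th.
5 is in the range for the 1st.

1st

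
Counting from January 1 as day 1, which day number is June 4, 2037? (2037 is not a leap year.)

155

Days in months before June: 31 + 28 + 31 + 30 + 31 = 151.
Plus 4 days into June → day 155.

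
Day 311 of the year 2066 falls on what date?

January has 31 days (311 − 31 = 280 remain).
February has 28 days (280 − 28 = 252 remain).
March has 31 days (252 − 31 = 221 remain).
April has 30 days (221 − 30 = 191 remain).
May has 31 days (191 − 31 = 160 remain).
June has 30 days (160 − 30 = 130 remain).
July has 31 days (130 − 31 = 99 remain).
August has 31 days (99 − 31 = 68 remain).
September has 30 days (68 − 30 = 38 remain).
October has 31 days (38 − 31 = 7 remain).
7 into November → November 7.

2066-11-07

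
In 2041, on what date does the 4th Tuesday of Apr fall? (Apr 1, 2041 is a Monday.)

Apr 2041 begins on a Monday, so the first Tuesday is Apr 2 (1 day later).
The 4th Tuesday is 3 weeks later: 2 + 21 = 23.

Apr 23, 2041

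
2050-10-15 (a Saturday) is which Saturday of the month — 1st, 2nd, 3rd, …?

Day 15 falls in week ⌈15/7⌉ of the month.
Days 1–7 hold the 1st Saturday, 8–14 the 2nd, 15–21 the 3rd, 22–28 the 4th, 29–31 the 5th.
15 is in the range for the 3rd.

3rd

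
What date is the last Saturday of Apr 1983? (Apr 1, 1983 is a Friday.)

Apr 30, 1983

Apr 1983 begins on a Friday, so the first Saturday is Apr 2 (1 day later).
Apr 1983 has 30 days. Adding weeks: 2, 9, 16, 23, 30 — the last one ≤ 30 is the 30th.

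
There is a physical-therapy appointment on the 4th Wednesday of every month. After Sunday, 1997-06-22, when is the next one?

1997-06-25

June 1997 starts on a Sunday; its first Wednesday is the 4th, so the 4th Wednesday is the 25th — 1997-06-25.
1997-06-25 is after 1997-06-22, so that is the next one.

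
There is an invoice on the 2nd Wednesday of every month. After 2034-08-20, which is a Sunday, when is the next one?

August 2034 starts on a Tuesday; its first Wednesday is the 2nd, so the 2nd Wednesday is the 9th — 2034-08-09.
That is not after 2034-08-20, so look at September 2034.
September 2034 starts on a Friday; its first Wednesday is the 6th, so the 2nd Wednesday is the 13th — 2034-09-13.

2034-09-13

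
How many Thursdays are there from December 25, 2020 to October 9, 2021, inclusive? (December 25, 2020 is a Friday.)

41

December 25, 2020 is a Friday; the first Thursday on or after it is December 31, 2020 (6 days later).
From December 31, 2020 to October 9, 2021: 0 + 31 + 28 + 31 + 30 + 31 + 30 + 31 + 31 + 30 + 9 = 282 days (rest of December, January, February, March, April, May, June, July, August, September, October).
282 ÷ 7 = 40 full weeks with remainder 2, so 40 more Thursdays after the first → 41.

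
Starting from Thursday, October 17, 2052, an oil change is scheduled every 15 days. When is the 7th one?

The 7th occurrence is 6 intervals after the first: 6 × 15 = 90 days after October 17, 2052.
October has 31 days — 14 days to the end of October leaves 76.
November has 30 days (46 left).
December has 31 days (15 left).
15 days into January → January 15, 2053.

January 15, 2053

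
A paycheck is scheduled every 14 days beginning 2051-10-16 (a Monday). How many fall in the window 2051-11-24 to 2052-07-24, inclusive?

Occurrences land 14·i days after 2051-10-16 for i = 0, 1, 2, …
2051-11-24 is 39 days after the start; 39 ÷ 14 = 2 remainder 11; since the remainder is 11, round up to i = 3. First occurrence in the window: #4 on 2051-11-27 (3×14 = 42 days in).
2052-07-24 is 282 days after the start; 282 ÷ 14 = 20 remainder 2. Last occurrence in the window: #21 on 2052-07-22.
Occurrences #4 through #21: 18 in total.

18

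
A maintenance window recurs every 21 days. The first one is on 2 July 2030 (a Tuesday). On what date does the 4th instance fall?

3 September 2030

The 4th occurrence is 3 intervals after the first: 3 × 21 = 63 days after 2 July 2030.
July has 31 days — 29 days to the end of July leaves 34.
August has 31 days (3 left).
3 days into September → 3 September 2030.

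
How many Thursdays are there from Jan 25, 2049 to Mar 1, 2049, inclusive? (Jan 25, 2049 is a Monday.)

Jan 25, 2049 is a Monday; the first Thursday on or after it is Jan 28, 2049 (3 days later).
From Jan 28, 2049 to Mar 1, 2049: 3 + 28 + 1 = 32 days (rest of Jan, Feb, Mar).
32 ÷ 7 = 4 full weeks with remainder 4, so 4 more Thursdays after the first → 5.

5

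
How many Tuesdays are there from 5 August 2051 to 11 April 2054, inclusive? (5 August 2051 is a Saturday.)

5 August 2051 is a Saturday; the first Tuesday on or after it is 8 August 2051 (3 days later).
From 8 August 2051 to 11 April 2054: 145 + 366 + 365 + 101 = 977 days (rest of 2051, 2052, 2053, to 11 April 2054 in 2054).
977 ÷ 7 = 139 full weeks with remainder 4, so 139 more Tuesdays after the first → 140.

140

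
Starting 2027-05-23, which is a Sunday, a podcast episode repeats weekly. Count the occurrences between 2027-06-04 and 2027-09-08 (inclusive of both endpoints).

Occurrences land 7·i days after 2027-05-23 for i = 0, 1, 2, …
2027-06-04 is 12 days after the start; 12 ÷ 7 = 1 remainder 5; since the remainder is 5, round up to i = 2. First occurrence in the window: #3 on 2027-06-06 (2×7 = 14 days in).
2027-09-08 is 108 days after the start; 108 ÷ 7 = 15 remainder 3. Last occurrence in the window: #16 on 2027-09-05.
Occurrences #3 through #16: 14 in total.

14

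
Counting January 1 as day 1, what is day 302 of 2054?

January has 31 days (302 − 31 = 271 remain).
February has 28 days (271 − 28 = 243 remain).
March has 31 days (243 − 31 = 212 remain).
April has 30 days (212 − 30 = 182 remain).
May has 31 days (182 − 31 = 151 remain).
June has 30 days (151 − 30 = 121 remain).
July has 31 days (121 − 31 = 90 remain).
August has 31 days (90 − 31 = 59 remain).
September has 30 days (59 − 30 = 29 remain).
29 into October → October 29.

29 October 2054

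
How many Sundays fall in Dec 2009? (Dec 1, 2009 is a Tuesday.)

4

Dec 1, 2009 is a Tuesday; the first Sunday on or after it is Dec 6, 2009 (5 days later).
From Dec 6, 2009 to Dec 31, 2009 is 31 − 6 = 25 days.
25 ÷ 7 = 3 full weeks with remainder 4, so 3 more Sundays after the first → 4.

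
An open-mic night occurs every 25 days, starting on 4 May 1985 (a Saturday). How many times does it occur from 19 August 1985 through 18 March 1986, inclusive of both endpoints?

8

Occurrences land 25·i days after 4 May 1985 for i = 0, 1, 2, …
19 August 1985 is 107 days after the start; 107 ÷ 25 = 4 remainder 7; since the remainder is 7, round up to i = 5. First occurrence in the window: #6 on 6 September 1985 (5×25 = 125 days in).
18 March 1986 is 318 days after the start; 318 ÷ 25 = 12 remainder 18. Last occurrence in the window: #13 on 28 February 1986.
Occurrences #6 through #13: 8 in total.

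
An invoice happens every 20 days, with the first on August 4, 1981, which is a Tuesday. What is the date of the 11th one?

The 11th occurrence is 10 intervals after the first: 10 × 20 = 200 days after August 4, 1981.
August has 31 days — 27 days to the end of August leaves 173.
September has 30 days (143 left).
October has 31 days (112 left).
November has 30 days (82 left).
December has 31 days (51 left).
January has 31 days (20 left).
20 days into February → February 20, 1982.

February 20, 1982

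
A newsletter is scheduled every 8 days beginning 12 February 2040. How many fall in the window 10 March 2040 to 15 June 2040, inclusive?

12

Occurrences land 8·i days after 12 February 2040 for i = 0, 1, 2, …
10 March 2040 is 27 days after the start; 27 ÷ 8 = 3 remainder 3; since the remainder is 3, round up to i = 4. First occurrence in the window: #5 on 15 March 2040 (4×8 = 32 days in).
15 June 2040 is 124 days after the start; 124 ÷ 8 = 15 remainder 4. Last occurrence in the window: #16 on 11 June 2040.
Occurrences #5 through #16: 12 in total.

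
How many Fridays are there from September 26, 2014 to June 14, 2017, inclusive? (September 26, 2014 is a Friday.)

September 26, 2014 is a Friday; the first Friday on or after it is September 26, 2014.
From September 26, 2014 to June 14, 2017: 96 + 365 + 366 + 165 = 992 days (rest of 2014, 2015, 2016, to June 14, 2017 in 2017).
992 ÷ 7 = 141 full weeks with remainder 5, so 141 more Fridays after the first → 142.

142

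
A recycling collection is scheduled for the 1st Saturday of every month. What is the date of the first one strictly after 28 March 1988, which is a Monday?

2 April 1988

March 1988 starts on a Tuesday, so its 1st Saturday is 5 March 1988 (4 days in).
That is not after 28 March 1988, so look at April 1988.
April 1988 starts on a Friday, so its 1st Saturday is 2 April 1988 (1 day in).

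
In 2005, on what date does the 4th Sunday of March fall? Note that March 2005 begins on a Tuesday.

March 2005 begins on a Tuesday, so the first Sunday is March 6 (5 days later).
The 4th Sunday is 3 weeks later: 6 + 21 = 27.

2005-03-27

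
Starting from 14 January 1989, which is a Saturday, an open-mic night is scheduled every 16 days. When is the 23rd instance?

The 23rd occurrence is 22 intervals after the first: 22 × 16 = 352 days after 14 January 1989.
January has 31 days — 17 days to the end of January leaves 335.
February has 28 days (307 left).
March has 31 days (276 left).
April has 30 days (246 left).
May has 31 days (215 left).
June has 30 days (185 left).
July has 31 days (154 left).
August has 31 days (123 left).
September has 30 days (93 left).
October has 31 days (62 left).
November has 30 days (32 left).
December has 31 days (1 left).
1 day into January → 1 January 1990.

1 January 1990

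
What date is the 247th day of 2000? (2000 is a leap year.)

January has 31 days (247 − 31 = 216 remain).
February has 29 days (216 − 29 = 187 remain).
March has 31 days (187 − 31 = 156 remain).
April has 30 days (156 − 30 = 126 remain).
May has 31 days (126 − 31 = 95 remain).
June has 30 days (95 − 30 = 65 remain).
July has 31 days (65 − 31 = 34 remain).
August has 31 days (34 − 31 = 3 remain).
3 into September → September 3.

2000-09-03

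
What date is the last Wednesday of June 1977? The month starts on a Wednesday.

June 1977 begins on a Wednesday, so the first Wednesday is June 1.
June 1977 has 30 days. Adding weeks: 1, 8, 15, 22, 29 — the last one ≤ 30 is the 29th.

June 29, 1977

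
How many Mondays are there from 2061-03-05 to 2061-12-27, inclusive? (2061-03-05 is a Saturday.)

43

2061-03-05 is a Saturday; the first Monday on or after it is 2061-03-07 (2 days later).
From 2061-03-07 to 2061-12-27: 24 + 30 + 31 + 30 + 31 + 31 + 30 + 31 + 30 + 27 = 295 days (rest of March, April, May, June, July, August, September, October, November, December).
295 ÷ 7 = 42 full weeks with remainder 1, so 42 more Mondays after the first → 43.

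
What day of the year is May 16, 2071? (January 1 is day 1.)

136

Days in months before May: 31 + 28 + 31 + 30 = 120.
Plus 16 days into May → day 136.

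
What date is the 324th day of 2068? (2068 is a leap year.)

November 19, 2068

January has 31 days (324 − 31 = 293 remain).
February has 29 days (293 − 29 = 264 remain).
March has 31 days (264 − 31 = 233 remain).
April has 30 days (233 − 30 = 203 remain).
May has 31 days (203 − 31 = 172 remain).
June has 30 days (172 − 30 = 142 remain).
July has 31 days (142 − 31 = 111 remain).
August has 31 days (111 − 31 = 80 remain).
September has 30 days (80 − 30 = 50 remain).
October has 31 days (50 − 31 = 19 remain).
19 into November → November 19.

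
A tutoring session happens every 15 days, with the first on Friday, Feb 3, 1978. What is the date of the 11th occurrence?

The 11th occurrence is 10 intervals after the first: 10 × 15 = 150 days after Feb 3, 1978.
Feb has 28 days — 25 days to the end of Feb leaves 125.
Mar has 31 days (94 left).
Apr has 30 days (64 left).
May has 31 days (33 left).
Jun has 30 days (3 left).
3 days into Jul → Jul 3, 1978.

Jul 3, 1978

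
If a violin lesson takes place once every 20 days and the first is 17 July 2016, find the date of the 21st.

The 21st occurrence is 20 intervals after the first: 20 × 20 = 400 days after 17 July 2016.
July has 31 days — 14 days to the end of July leaves 386.
August has 31 days (355 left).
September has 30 days (325 left).
October has 31 days (294 left).
November has 30 days (264 left).
December has 31 days (233 left).
January has 31 days (202 left).
February has 28 days (174 left).
March has 31 days (143 left).
April has 30 days (113 left).
May has 31 days (82 left).
June has 30 days (52 left).
July has 31 days (21 left).
21 days into August → 21 August 2017.

21 August 2017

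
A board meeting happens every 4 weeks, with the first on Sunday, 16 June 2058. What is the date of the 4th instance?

The 4th occurrence is 3 intervals after the first: 3 × 28 = 84 days after 16 June 2058.
June has 30 days — 14 days to the end of June leaves 70.
July has 31 days (39 left).
August has 31 days (8 left).
8 days into September → 8 September 2058.

8 September 2058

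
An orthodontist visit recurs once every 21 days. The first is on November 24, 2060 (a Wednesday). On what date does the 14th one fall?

The 14th occurrence is 13 intervals after the first: 13 × 21 = 273 days after November 24, 2060.
November has 30 days — 6 days to the end of November leaves 267.
December has 31 days (236 left).
January has 31 days (205 left).
February has 28 days (177 left).
March has 31 days (146 left).
April has 30 days (116 left).
May has 31 days (85 left).
June has 30 days (55 left).
July has 31 days (24 left).
24 days into August → August 24, 2061.

August 24, 2061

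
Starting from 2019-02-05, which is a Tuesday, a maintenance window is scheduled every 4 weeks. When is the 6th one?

2019-06-25

The 6th occurrence is 5 intervals after the first: 5 × 28 = 140 days after 2019-02-05.
February has 28 days — 23 days to the end of February leaves 117.
March has 31 days (86 left).
April has 30 days (56 left).
May has 31 days (25 left).
25 days into June → 2019-06-25.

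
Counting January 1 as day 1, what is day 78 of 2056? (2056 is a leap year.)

January has 31 days (78 − 31 = 47 remain).
February has 29 days (47 − 29 = 18 remain).
18 into March → March 18.

18 March 2056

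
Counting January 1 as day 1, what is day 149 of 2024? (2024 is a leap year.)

January has 31 days (149 − 31 = 118 remain).
February has 29 days (118 − 29 = 89 remain).
March has 31 days (89 − 31 = 58 remain).
April has 30 days (58 − 30 = 28 remain).
28 into May → May 28.

28 May 2024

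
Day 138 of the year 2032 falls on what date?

January has 31 days (138 − 31 = 107 remain).
February has 29 days (107 − 29 = 78 remain).
March has 31 days (78 − 31 = 47 remain).
April has 30 days (47 − 30 = 17 remain).
17 into May → May 17.

2032-05-17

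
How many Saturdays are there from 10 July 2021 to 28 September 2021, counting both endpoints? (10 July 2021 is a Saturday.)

12

10 July 2021 is a Saturday; the first Saturday on or after it is 10 July 2021.
From 10 July 2021 to 28 September 2021: 21 + 31 + 28 = 80 days (rest of July, August, September).
80 ÷ 7 = 11 full weeks with remainder 3, so 11 more Saturdays after the first → 12.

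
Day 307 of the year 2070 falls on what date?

2070-11-03

January has 31 days (307 − 31 = 276 remain).
February has 28 days (276 − 28 = 248 remain).
March has 31 days (248 − 31 = 217 remain).
April has 30 days (217 − 30 = 187 remain).
May has 31 days (187 − 31 = 156 remain).
June has 30 days (156 − 30 = 126 remain).
July has 31 days (126 − 31 = 95 remain).
August has 31 days (95 − 31 = 64 remain).
September has 30 days (64 − 30 = 34 remain).
October has 31 days (34 − 31 = 3 remain).
3 into November → November 3.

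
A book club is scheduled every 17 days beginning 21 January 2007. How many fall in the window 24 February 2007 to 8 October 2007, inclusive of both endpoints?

14

Occurrences land 17·i days after 21 January 2007 for i = 0, 1, 2, …
24 February 2007 is 34 days after the start; 34 ÷ 17 = 2 remainder 0. First occurrence in the window: #3 on 24 February 2007 (2×17 = 34 days in).
8 October 2007 is 260 days after the start; 260 ÷ 17 = 15 remainder 5. Last occurrence in the window: #16 on 3 October 2007.
Occurrences #3 through #16: 14 in total.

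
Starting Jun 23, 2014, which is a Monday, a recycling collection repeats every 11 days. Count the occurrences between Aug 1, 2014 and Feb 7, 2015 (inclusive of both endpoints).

Occurrences land 11·i days after Jun 23, 2014 for i = 0, 1, 2, …
Aug 1, 2014 is 39 days after the start; 39 ÷ 11 = 3 remainder 6; since the remainder is 6, round up to i = 4. First occurrence in the window: #5 on Aug 6, 2014 (4×11 = 44 days in).
Feb 7, 2015 is 229 days after the start; 229 ÷ 11 = 20 remainder 9. Last occurrence in the window: #21 on Jan 29, 2015.
Occurrences #5 through #21: 17 in total.

17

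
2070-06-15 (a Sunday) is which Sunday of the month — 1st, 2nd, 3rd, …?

Day 15 falls in week ⌈15/7⌉ of the month.
Days 1–7 hold the 1st Sunday, 8–14 the 2nd, 15–21 the 3rd, 22–28 the 4th, 29–31 the 5th.
15 is in the range for the 3rd.

3rd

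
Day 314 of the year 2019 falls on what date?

January has 31 days (314 − 31 = 283 remain).
February has 28 days (283 − 28 = 255 remain).
March has 31 days (255 − 31 = 224 remain).
April has 30 days (224 − 30 = 194 remain).
May has 31 days (194 − 31 = 163 remain).
June has 30 days (163 − 30 = 133 remain).
July has 31 days (133 − 31 = 102 remain).
August has 31 days (102 − 31 = 71 remain).
September has 30 days (71 − 30 = 41 remain).
October has 31 days (41 − 31 = 10 remain).
10 into November → November 10.

2019-11-10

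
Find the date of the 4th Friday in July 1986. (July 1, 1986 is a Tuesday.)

July 1986 begins on a Tuesday, so the first Friday is July 4 (3 days later).
The 4th Friday is 3 weeks later: 4 + 21 = 25.

25 July 1986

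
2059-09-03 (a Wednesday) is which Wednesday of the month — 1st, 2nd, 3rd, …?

1st

Day 3 falls in week ⌈3/7⌉ of the month.
Days 1–7 hold the 1st Wednesday, 8–14 the 2nd, 15–21 the 3rd, 22–28 the 4th, 29–31 the 5th.
3 is in the range for the 1st.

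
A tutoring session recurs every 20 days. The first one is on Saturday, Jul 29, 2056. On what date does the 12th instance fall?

Mar 6, 2057

The 12th occurrence is 11 intervals after the first: 11 × 20 = 220 days after Jul 29, 2056.
Jul has 31 days — 2 days to the end of Jul leaves 218.
Aug has 31 days (187 left).
Sep has 30 days (157 left).
Oct has 31 days (126 left).
Nov has 30 days (96 left).
Dec has 31 days (65 left).
Jan has 31 days (34 left).
Feb has 28 days (6 left).
6 days into Mar → Mar 6, 2057.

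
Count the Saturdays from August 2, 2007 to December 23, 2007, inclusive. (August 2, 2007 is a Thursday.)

21

August 2, 2007 is a Thursday; the first Saturday on or after it is August 4, 2007 (2 days later).
From August 4, 2007 to December 23, 2007: 27 + 30 + 31 + 30 + 23 = 141 days (rest of August, September, October, November, December).
141 ÷ 7 = 20 full weeks with remainder 1, so 20 more Saturdays after the first → 21.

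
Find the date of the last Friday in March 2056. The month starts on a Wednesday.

March 2056 begins on a Wednesday, so the first Friday is March 3 (2 days later).
March 2056 has 31 days. Adding weeks: 3, 10, 17, 24, 31 — the last one ≤ 31 is the 31st.

31 March 2056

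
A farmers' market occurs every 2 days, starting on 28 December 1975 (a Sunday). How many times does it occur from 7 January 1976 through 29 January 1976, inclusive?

12

Occurrences land 2·i days after 28 December 1975 for i = 0, 1, 2, …
7 January 1976 is 10 days after the start; 10 ÷ 2 = 5 remainder 0. First occurrence in the window: #6 on 7 January 1976 (5×2 = 10 days in).
29 January 1976 is 32 days after the start; 32 ÷ 2 = 16 remainder 0. Last occurrence in the window: #17 on 29 January 1976.
Occurrences #6 through #17: 12 in total.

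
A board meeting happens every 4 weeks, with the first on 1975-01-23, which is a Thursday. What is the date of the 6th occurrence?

1975-06-12

The 6th occurrence is 5 intervals after the first: 5 × 28 = 140 days after 1975-01-23.
January has 31 days — 8 days to the end of January leaves 132.
February has 28 days (104 left).
March has 31 days (73 left).
April has 30 days (43 left).
May has 31 days (12 left).
12 days into June → 1975-06-12.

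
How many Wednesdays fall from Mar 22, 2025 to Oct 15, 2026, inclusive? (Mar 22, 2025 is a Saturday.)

82

Mar 22, 2025 is a Saturday; the first Wednesday on or after it is Mar 26, 2025 (4 days later).
From Mar 26, 2025 to Oct 15, 2026: 280 + 288 = 568 days (rest of 2025, to Oct 15, 2026 in 2026).
568 ÷ 7 = 81 full weeks with remainder 1, so 81 more Wednesdays after the first → 82.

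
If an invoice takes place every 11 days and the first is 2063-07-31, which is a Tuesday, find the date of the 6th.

2063-09-24

The 6th occurrence is 5 intervals after the first: 5 × 11 = 55 days after 2063-07-31.
July has 31 days — 0 days to the end of July leaves 55.
August has 31 days (24 left).
24 days into September → 2063-09-24.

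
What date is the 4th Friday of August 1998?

August 1998 begins on a Saturday, so the first Friday is August 7 (6 days later).
The 4th Friday is 3 weeks later: 7 + 21 = 28.

1998-08-28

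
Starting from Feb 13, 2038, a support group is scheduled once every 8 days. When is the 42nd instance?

The 42nd occurrence is 41 intervals after the first: 41 × 8 = 328 days after Feb 13, 2038.
Feb has 28 days — 15 days to the end of Feb leaves 313.
Mar has 31 days (282 left).
Apr has 30 days (252 left).
May has 31 days (221 left).
Jun has 30 days (191 left).
Jul has 31 days (160 left).
Aug has 31 days (129 left).
Sep has 30 days (99 left).
Oct has 31 days (68 left).
Nov has 30 days (38 left).
Dec has 31 days (7 left).
7 days into Jan → Jan 7, 2039.

Jan 7, 2039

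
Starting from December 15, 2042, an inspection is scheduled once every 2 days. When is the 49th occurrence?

The 49th occurrence is 48 intervals after the first: 48 × 2 = 96 days after December 15, 2042.
December has 31 days — 16 days to the end of December leaves 80.
January has 31 days (49 left).
February has 28 days (21 left).
21 days into March → March 21, 2043.

March 21, 2043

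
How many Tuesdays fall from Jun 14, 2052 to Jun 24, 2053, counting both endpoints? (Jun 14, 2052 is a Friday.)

Jun 14, 2052 is a Friday; the first Tuesday on or after it is Jun 18, 2052 (4 days later).
From Jun 18, 2052 to Jun 24, 2053: 196 + 175 = 371 days (rest of 2052, to Jun 24, 2053 in 2053).
371 ÷ 7 = 53 full weeks with remainder 0, so 53 more Tuesdays after the first → 54.

54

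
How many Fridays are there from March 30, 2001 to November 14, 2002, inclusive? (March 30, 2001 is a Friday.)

85

March 30, 2001 is a Friday; the first Friday on or after it is March 30, 2001.
From March 30, 2001 to November 14, 2002: 276 + 318 = 594 days (rest of 2001, to November 14, 2002 in 2002).
594 ÷ 7 = 84 full weeks with remainder 6, so 84 more Fridays after the first → 85.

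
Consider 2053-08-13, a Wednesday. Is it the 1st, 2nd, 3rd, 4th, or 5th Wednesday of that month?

Day 13 falls in week ⌈13/7⌉ of the month.
Days 1–7 hold the 1st Wednesday, 8–14 the 2nd, 15–21 the 3rd, 22–28 the 4th, 29–31 the 5th.
13 is in the range for the 2nd.

2nd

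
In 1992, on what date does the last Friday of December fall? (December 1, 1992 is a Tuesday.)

December 1992 begins on a Tuesday, so the first Friday is December 4 (3 days later).
December 1992 has 31 days. Adding weeks: 4, 11, 18, 25 — the last one ≤ 31 is the 25th.

December 25, 1992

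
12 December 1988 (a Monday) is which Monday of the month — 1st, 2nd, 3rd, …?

Day 12 falls in week ⌈12/7⌉ of the month.
Days 1–7 hold the 1st Monday, 8–14 the 2nd, 15–21 the 3rd, 22–28 the 4th, 29–31 the 5th.
12 is in the range for the 2nd.

2nd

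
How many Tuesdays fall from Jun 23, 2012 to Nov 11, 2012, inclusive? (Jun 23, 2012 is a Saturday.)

Jun 23, 2012 is a Saturday; the first Tuesday on or after it is Jun 26, 2012 (3 days later).
From Jun 26, 2012 to Nov 11, 2012: 4 + 31 + 31 + 30 + 31 + 11 = 138 days (rest of Jun, Jul, Aug, Sep, Oct, Nov).
138 ÷ 7 = 19 full weeks with remainder 5, so 19 more Tuesdays after the first → 20.

20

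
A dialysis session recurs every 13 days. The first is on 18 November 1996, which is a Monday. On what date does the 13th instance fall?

23 April 1997

The 13th occurrence is 12 intervals after the first: 12 × 13 = 156 days after 18 November 1996.
November has 30 days — 12 days to the end of November leaves 144.
December has 31 days (113 left).
January has 31 days (82 left).
February has 28 days (54 left).
March has 31 days (23 left).
23 days into April → 23 April 1997.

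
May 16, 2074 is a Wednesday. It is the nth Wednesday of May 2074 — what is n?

Day 16 falls in week ⌈16/7⌉ of the month.
Days 1–7 hold the 1st Wednesday, 8–14 the 2nd, 15–21 the 3rd, 22–28 the 4th, 29–31 the 5th.
16 is in the range for the 3rd.

3rd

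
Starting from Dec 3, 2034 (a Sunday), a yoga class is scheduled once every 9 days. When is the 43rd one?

Dec 16, 2035

The 43rd occurrence is 42 intervals after the first: 42 × 9 = 378 days after Dec 3, 2034.
Dec has 31 days — 28 days to the end of Dec leaves 350.
Jan has 31 days (319 left).
Feb has 28 days (291 left).
Mar has 31 days (260 left).
Apr has 30 days (230 left).
May has 31 days (199 left).
Jun has 30 days (169 left).
Jul has 31 days (138 left).
Aug has 31 days (107 left).
Sep has 30 days (77 left).
Oct has 31 days (46 left).
Nov has 30 days (16 left).
16 days into Dec → Dec 16, 2035.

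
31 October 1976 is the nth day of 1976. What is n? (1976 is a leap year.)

Days in months before October: 31 + 29 + 31 + 30 + 31 + 30 + 31 + 31 + 30 = 274.
Plus 31 days into October → day 305.

305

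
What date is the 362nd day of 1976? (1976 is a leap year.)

January has 31 days (362 − 31 = 331 remain).
February has 29 days (331 − 29 = 302 remain).
March has 31 days (302 − 31 = 271 remain).
April has 30 days (271 − 30 = 241 remain).
May has 31 days (241 − 31 = 210 remain).
June has 30 days (210 − 30 = 180 remain).
July has 31 days (180 − 31 = 149 remain).
August has 31 days (149 − 31 = 118 remain).
September has 30 days (118 − 30 = 88 remain).
October has 31 days (88 − 31 = 57 remain).
November has 30 days (57 − 30 = 27 remain).
27 into December → December 27.

1976-12-27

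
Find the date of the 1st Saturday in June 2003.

June 7, 2003

June 2003 begins on a Sunday, so the first Saturday is June 7 (6 days later).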